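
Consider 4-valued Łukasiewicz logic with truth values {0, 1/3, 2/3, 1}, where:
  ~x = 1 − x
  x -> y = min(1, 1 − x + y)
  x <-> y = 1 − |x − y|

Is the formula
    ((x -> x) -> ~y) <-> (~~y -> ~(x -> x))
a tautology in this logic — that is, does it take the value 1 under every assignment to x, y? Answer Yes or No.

Yes

x = 0, y = 0 ↦ 1
x = 0, y = 1/3 ↦ 1
x = 0, y = 2/3 ↦ 1
x = 0, y = 1 ↦ 1
x = 1/3, y = 0 ↦ 1
x = 1/3, y = 1/3 ↦ 1
x = 1/3, y = 2/3 ↦ 1
x = 1/3, y = 1 ↦ 1
x = 2/3, y = 0 ↦ 1
x = 2/3, y = 1/3 ↦ 1
x = 2/3, y = 2/3 ↦ 1
x = 2/3, y = 1 ↦ 1
x = 1, y = 0 ↦ 1
x = 1, y = 1/3 ↦ 1
x = 1, y = 2/3 ↦ 1
x = 1, y = 1 ↦ 1
Every assignment gives a value ≥ 1.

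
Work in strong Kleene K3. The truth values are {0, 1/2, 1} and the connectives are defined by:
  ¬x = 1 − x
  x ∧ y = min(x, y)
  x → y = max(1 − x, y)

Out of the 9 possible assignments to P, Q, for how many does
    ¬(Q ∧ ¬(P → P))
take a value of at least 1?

7

P = 0, Q = 0 ↦ 1  ≥
P = 0, Q = 1/2 ↦ 1  ≥
P = 0, Q = 1 ↦ 1  ≥
P = 1/2, Q = 0 ↦ 1  ≥
P = 1/2, Q = 1/2 ↦ 1/2  <
P = 1/2, Q = 1 ↦ 1/2  <
P = 1, Q = 0 ↦ 1  ≥
P = 1, Q = 1/2 ↦ 1  ≥
P = 1, Q = 1 ↦ 1  ≥
So 7 of the 9 assignments meet the threshold.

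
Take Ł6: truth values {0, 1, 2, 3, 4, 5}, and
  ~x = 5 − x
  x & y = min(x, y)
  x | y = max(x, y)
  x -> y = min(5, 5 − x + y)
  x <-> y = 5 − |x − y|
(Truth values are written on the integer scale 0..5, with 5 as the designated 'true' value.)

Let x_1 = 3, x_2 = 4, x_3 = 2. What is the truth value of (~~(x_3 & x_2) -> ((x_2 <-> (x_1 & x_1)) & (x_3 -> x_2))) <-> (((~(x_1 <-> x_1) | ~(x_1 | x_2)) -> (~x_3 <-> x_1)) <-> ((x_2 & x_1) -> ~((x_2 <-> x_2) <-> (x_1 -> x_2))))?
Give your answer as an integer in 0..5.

2

x_3 & x_2 = 2 & 4 = 2
~(x_3 & x_2) = ~2 = 3
~~(x_3 & x_2) = ~3 = 2
x_1 & x_1 = 3 & 3 = 3
x_2 <-> (x_1 & x_1) = 4 <-> 3 = 4
x_3 -> x_2 = 2 -> 4 = 5
(x_2 <-> (x_1 & x_1)) & (x_3 -> x_2) = 4 & 5 = 4
~~(x_3 & x_2) -> ((x_2 <-> (x_1 & x_1)) & (x_3 -> x_2)) = 2 -> 4 = 5
x_1 <-> x_1 = 3 <-> 3 = 5
~(x_1 <-> x_1) = ~5 = 0
x_1 | x_2 = 3 | 4 = 4
~(x_1 | x_2) = ~4 = 1
~(x_1 <-> x_1) | ~(x_1 | x_2) = 0 | 1 = 1
~x_3 = ~2 = 3
~x_3 <-> x_1 = 3 <-> 3 = 5
(~(x_1 <-> x_1) | ~(x_1 | x_2)) -> (~x_3 <-> x_1) = 1 -> 5 = 5
x_2 & x_1 = 4 & 3 = 3
x_2 <-> x_2 = 4 <-> 4 = 5
x_1 -> x_2 = 3 -> 4 = 5
(x_2 <-> x_2) <-> (x_1 -> x_2) = 5 <-> 5 = 5
~((x_2 <-> x_2) <-> (x_1 -> x_2)) = ~5 = 0
(x_2 & x_1) -> ~((x_2 <-> x_2) <-> (x_1 -> x_2)) = 3 -> 0 = 2
((~(x_1 <-> x_1) | ~(x_1 | x_2)) -> (~x_3 <-> x_1)) <-> ((x_2 & x_1) -> ~((x_2 <-> x_2) <-> (x_1 -> x_2))) = 5 <-> 2 = 2
(~~(x_3 & x_2) -> ((x_2 <-> (x_1 & x_1)) & (x_3 -> x_2))) <-> (((~(x_1 <-> x_1) | ~(x_1 | x_2)) -> (~x_3 <-> x_1)) <-> ((x_2 & x_1) -> ~((x_2 <-> x_2) <-> (x_1 -> x_2)))) = 5 <-> 2 = 2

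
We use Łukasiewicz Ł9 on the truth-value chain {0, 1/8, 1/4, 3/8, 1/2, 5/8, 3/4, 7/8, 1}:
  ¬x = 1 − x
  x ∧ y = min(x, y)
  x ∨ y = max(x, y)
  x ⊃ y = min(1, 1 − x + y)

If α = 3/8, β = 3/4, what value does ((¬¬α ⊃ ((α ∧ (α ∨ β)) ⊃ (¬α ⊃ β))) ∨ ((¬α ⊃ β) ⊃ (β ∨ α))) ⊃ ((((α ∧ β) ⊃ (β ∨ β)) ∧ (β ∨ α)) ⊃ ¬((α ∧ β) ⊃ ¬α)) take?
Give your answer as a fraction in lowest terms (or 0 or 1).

1/4

¬α = ¬3/8 = 5/8
¬¬α = ¬5/8 = 3/8
α ∨ β = 3/8 ∨ 3/4 = 3/4
α ∧ (α ∨ β) = 3/8 ∧ 3/4 = 3/8
¬α = ¬3/8 = 5/8
¬α ⊃ β = 5/8 ⊃ 3/4 = 1
(α ∧ (α ∨ β)) ⊃ (¬α ⊃ β) = 3/8 ⊃ 1 = 1
¬¬α ⊃ ((α ∧ (α ∨ β)) ⊃ (¬α ⊃ β)) = 3/8 ⊃ 1 = 1
¬α = ¬3/8 = 5/8
¬α ⊃ β = 5/8 ⊃ 3/4 = 1
β ∨ α = 3/4 ∨ 3/8 = 3/4
(¬α ⊃ β) ⊃ (β ∨ α) = 1 ⊃ 3/4 = 3/4
(¬¬α ⊃ ((α ∧ (α ∨ β)) ⊃ (¬α ⊃ β))) ∨ ((¬α ⊃ β) ⊃ (β ∨ α)) = 1 ∨ 3/4 = 1
α ∧ β = 3/8 ∧ 3/4 = 3/8
β ∨ β = 3/4 ∨ 3/4 = 3/4
(α ∧ β) ⊃ (β ∨ β) = 3/8 ⊃ 3/4 = 1
β ∨ α = 3/4 ∨ 3/8 = 3/4
((α ∧ β) ⊃ (β ∨ β)) ∧ (β ∨ α) = 1 ∧ 3/4 = 3/4
α ∧ β = 3/8 ∧ 3/4 = 3/8
¬α = ¬3/8 = 5/8
(α ∧ β) ⊃ ¬α = 3/8 ⊃ 5/8 = 1
¬((α ∧ β) ⊃ ¬α) = ¬1 = 0
(((α ∧ β) ⊃ (β ∨ β)) ∧ (β ∨ α)) ⊃ ¬((α ∧ β) ⊃ ¬α) = 3/4 ⊃ 0 = 1/4
((¬¬α ⊃ ((α ∧ (α ∨ β)) ⊃ (¬α ⊃ β))) ∨ ((¬α ⊃ β) ⊃ (β ∨ α))) ⊃ ((((α ∧ β) ⊃ (β ∨ β)) ∧ (β ∨ α)) ⊃ ¬((α ∧ β) ⊃ ¬α)) = 1 ⊃ 1/4 = 1/4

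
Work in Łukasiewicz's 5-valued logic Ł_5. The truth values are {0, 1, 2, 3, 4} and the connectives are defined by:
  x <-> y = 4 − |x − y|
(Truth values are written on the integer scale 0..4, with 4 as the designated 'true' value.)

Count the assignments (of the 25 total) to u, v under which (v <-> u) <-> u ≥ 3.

value 4: 7 assignments (counts)
value 3: 7 assignments (counts)
value 2: 6 assignments
value 1: 3 assignments
value 0: 2 assignments
So 14 of the 25 assignments meet the threshold.

14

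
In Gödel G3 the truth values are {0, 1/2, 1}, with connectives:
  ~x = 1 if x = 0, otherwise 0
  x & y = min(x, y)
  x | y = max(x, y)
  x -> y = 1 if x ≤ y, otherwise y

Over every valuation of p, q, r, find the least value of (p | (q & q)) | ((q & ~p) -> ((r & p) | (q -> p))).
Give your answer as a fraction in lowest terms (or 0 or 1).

1/2

Take p = 0, q = 1/2, r = 0:
q & q = 1/2 & 1/2 = 1/2
p | (q & q) = 0 | 1/2 = 1/2
~p = ~0 = 1
q & ~p = 1/2 & 1 = 1/2
r & p = 0 & 0 = 0
q -> p = 1/2 -> 0 = 0
(r & p) | (q -> p) = 0 | 0 = 0
(q & ~p) -> ((r & p) | (q -> p)) = 1/2 -> 0 = 0
(p | (q & q)) | ((q & ~p) -> ((r & p) | (q -> p))) = 1/2 | 0 = 1/2
No assignment yields a value below 1/2, so this is the minimum.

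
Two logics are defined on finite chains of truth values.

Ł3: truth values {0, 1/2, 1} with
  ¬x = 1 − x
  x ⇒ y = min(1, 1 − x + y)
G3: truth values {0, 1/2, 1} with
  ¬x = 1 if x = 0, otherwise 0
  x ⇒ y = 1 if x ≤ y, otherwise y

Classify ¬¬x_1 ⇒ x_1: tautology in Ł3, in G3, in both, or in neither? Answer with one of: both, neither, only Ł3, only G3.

In Ł3: every assignment gives 1 — tautology.
In G3: at x_1 = 1/2 the value is 1/2 — not a tautology.

only Ł3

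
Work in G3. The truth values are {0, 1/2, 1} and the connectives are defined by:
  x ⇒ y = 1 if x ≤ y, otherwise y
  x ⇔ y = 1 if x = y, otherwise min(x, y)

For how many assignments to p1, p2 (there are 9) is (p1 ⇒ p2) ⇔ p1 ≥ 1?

p1 = 0, p2 = 0 ↦ 0  <
p1 = 0, p2 = 1/2 ↦ 0  <
p1 = 0, p2 = 1 ↦ 0  <
p1 = 1/2, p2 = 0 ↦ 0  <
p1 = 1/2, p2 = 1/2 ↦ 1/2  <
p1 = 1/2, p2 = 1 ↦ 1/2  <
p1 = 1, p2 = 0 ↦ 0  <
p1 = 1, p2 = 1/2 ↦ 1/2  <
p1 = 1, p2 = 1 ↦ 1  ≥
So 1 of the 9 assignments meets the threshold.

1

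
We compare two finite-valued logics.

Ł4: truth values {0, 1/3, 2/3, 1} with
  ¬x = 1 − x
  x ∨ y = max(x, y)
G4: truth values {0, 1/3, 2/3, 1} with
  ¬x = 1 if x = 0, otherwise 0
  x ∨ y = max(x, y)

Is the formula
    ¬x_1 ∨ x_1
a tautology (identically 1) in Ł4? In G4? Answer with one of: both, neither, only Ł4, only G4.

In Ł4: at x_1 = 1/3 the value is 2/3 — not a tautology.
In G4: at x_1 = 1/3 the value is 1/3 — not a tautology.

neither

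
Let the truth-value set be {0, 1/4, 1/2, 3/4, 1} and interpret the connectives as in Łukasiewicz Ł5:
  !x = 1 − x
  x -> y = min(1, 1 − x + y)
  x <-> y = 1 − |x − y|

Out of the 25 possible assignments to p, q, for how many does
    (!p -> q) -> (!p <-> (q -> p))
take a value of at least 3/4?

11

value 1: 8 assignments (counts)
value 3/4: 3 assignments (counts)
value 1/2: 5 assignments
value 1/4: 3 assignments
value 0: 6 assignments
So 11 of the 25 assignments meet the threshold.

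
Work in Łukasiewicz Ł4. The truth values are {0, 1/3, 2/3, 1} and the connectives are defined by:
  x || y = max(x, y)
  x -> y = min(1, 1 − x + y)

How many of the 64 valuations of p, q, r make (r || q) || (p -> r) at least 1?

value 1: 46 assignments (counts)
value 2/3: 12 assignments
value 1/3: 5 assignments
value 0: 1 assignment
So 46 of the 64 assignments meet the threshold.

46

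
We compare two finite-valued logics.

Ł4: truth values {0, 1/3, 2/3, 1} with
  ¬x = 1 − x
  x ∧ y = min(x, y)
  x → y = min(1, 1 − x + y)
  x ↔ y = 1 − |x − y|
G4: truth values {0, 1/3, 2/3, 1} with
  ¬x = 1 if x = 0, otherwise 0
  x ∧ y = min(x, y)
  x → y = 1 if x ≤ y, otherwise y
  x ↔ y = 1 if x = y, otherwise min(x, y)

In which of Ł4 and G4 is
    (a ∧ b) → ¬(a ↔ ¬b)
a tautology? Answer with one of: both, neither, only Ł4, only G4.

In Ł4: at a = 1/3, b = 2/3 the value is 2/3 — not a tautology.
In G4: every assignment gives 1 — tautology.

only G4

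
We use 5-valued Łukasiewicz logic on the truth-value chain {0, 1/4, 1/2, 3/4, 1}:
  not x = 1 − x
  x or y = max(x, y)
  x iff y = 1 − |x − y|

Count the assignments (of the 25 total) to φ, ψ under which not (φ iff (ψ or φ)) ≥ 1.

1

value 1: 1 assignment (counts)
value 3/4: 2 assignments
value 1/2: 3 assignments
value 1/4: 4 assignments
value 0: 15 assignments
So 1 of the 25 assignments meets the threshold.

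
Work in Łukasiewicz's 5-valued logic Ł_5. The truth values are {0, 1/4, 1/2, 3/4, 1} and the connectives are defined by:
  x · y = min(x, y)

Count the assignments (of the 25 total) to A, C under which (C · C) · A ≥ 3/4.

value 1: 1 assignment (counts)
value 3/4: 3 assignments (counts)
value 1/2: 5 assignments
value 1/4: 7 assignments
value 0: 9 assignments
So 4 of the 25 assignments meet the threshold.

4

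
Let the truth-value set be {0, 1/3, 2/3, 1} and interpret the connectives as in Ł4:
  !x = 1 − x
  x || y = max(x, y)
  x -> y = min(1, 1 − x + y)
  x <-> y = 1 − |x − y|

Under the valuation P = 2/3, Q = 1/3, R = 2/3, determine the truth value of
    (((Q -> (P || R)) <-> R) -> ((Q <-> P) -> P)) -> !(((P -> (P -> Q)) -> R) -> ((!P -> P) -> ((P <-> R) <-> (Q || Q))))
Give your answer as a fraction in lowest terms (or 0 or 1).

P || R = 2/3 || 2/3 = 2/3
Q -> (P || R) = 1/3 -> 2/3 = 1
(Q -> (P || R)) <-> R = 1 <-> 2/3 = 2/3
Q <-> P = 1/3 <-> 2/3 = 2/3
(Q <-> P) -> P = 2/3 -> 2/3 = 1
((Q -> (P || R)) <-> R) -> ((Q <-> P) -> P) = 2/3 -> 1 = 1
P -> Q = 2/3 -> 1/3 = 2/3
P -> (P -> Q) = 2/3 -> 2/3 = 1
(P -> (P -> Q)) -> R = 1 -> 2/3 = 2/3
!P = !2/3 = 1/3
!P -> P = 1/3 -> 2/3 = 1
P <-> R = 2/3 <-> 2/3 = 1
Q || Q = 1/3 || 1/3 = 1/3
(P <-> R) <-> (Q || Q) = 1 <-> 1/3 = 1/3
(!P -> P) -> ((P <-> R) <-> (Q || Q)) = 1 -> 1/3 = 1/3
((P -> (P -> Q)) -> R) -> ((!P -> P) -> ((P <-> R) <-> (Q || Q))) = 2/3 -> 1/3 = 2/3
!(((P -> (P -> Q)) -> R) -> ((!P -> P) -> ((P <-> R) <-> (Q || Q)))) = !2/3 = 1/3
(((Q -> (P || R)) <-> R) -> ((Q <-> P) -> P)) -> !(((P -> (P -> Q)) -> R) -> ((!P -> P) -> ((P <-> R) <-> (Q || Q)))) = 1 -> 1/3 = 1/3

1/3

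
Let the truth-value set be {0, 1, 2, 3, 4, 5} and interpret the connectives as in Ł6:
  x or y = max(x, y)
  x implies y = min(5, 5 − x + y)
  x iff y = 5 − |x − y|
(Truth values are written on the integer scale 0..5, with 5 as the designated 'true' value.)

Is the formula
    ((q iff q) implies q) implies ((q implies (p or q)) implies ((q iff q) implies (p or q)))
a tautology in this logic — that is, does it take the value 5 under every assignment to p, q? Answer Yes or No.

At p = 5, q = 1, for instance:
q iff q = 1 iff 1 = 5
(q iff q) implies q = 5 implies 1 = 1
p or q = 5 or 1 = 5
q implies (p or q) = 1 implies 5 = 5
(q iff q) implies (p or q) = 5 implies 5 = 5
(q implies (p or q)) implies ((q iff q) implies (p or q)) = 5 implies 5 = 5
((q iff q) implies q) implies ((q implies (p or q)) implies ((q iff q) implies (p or q))) = 1 implies 5 = 5
and checking the remaining 35 assignments likewise gives ≥ 5 in every case.

Yes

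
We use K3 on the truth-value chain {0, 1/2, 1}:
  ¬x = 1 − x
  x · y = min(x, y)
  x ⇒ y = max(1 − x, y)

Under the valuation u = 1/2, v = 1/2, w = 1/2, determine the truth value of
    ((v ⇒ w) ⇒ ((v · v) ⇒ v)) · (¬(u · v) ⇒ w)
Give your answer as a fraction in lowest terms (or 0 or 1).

v ⇒ w = 1/2 ⇒ 1/2 = 1/2
v · v = 1/2 · 1/2 = 1/2
(v · v) ⇒ v = 1/2 ⇒ 1/2 = 1/2
(v ⇒ w) ⇒ ((v · v) ⇒ v) = 1/2 ⇒ 1/2 = 1/2
u · v = 1/2 · 1/2 = 1/2
¬(u · v) = ¬1/2 = 1/2
¬(u · v) ⇒ w = 1/2 ⇒ 1/2 = 1/2
((v ⇒ w) ⇒ ((v · v) ⇒ v)) · (¬(u · v) ⇒ w) = 1/2 · 1/2 = 1/2

1/2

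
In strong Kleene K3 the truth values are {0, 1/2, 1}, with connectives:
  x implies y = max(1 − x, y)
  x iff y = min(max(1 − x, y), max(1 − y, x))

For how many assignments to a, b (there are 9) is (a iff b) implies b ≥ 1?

a = 0, b = 0 ↦ 0  <
a = 0, b = 1/2 ↦ 1/2  <
a = 0, b = 1 ↦ 1  ≥
a = 1/2, b = 0 ↦ 1/2  <
a = 1/2, b = 1/2 ↦ 1/2  <
a = 1/2, b = 1 ↦ 1  ≥
a = 1, b = 0 ↦ 1  ≥
a = 1, b = 1/2 ↦ 1/2  <
a = 1, b = 1 ↦ 1  ≥
So 4 of the 9 assignments meet the threshold.

4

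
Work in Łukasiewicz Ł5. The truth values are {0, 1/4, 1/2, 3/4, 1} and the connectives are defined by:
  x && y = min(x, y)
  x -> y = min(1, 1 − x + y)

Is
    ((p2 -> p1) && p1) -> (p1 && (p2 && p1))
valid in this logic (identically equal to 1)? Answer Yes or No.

No

Counterexample: take p1 = 1/4, p2 = 0.
p2 -> p1 = 0 -> 1/4 = 1
(p2 -> p1) && p1 = 1 && 1/4 = 1/4
p2 && p1 = 0 && 1/4 = 0
p1 && (p2 && p1) = 1/4 && 0 = 0
((p2 -> p1) && p1) -> (p1 && (p2 && p1)) = 1/4 -> 0 = 3/4
This gives 3/4 ≠ 1.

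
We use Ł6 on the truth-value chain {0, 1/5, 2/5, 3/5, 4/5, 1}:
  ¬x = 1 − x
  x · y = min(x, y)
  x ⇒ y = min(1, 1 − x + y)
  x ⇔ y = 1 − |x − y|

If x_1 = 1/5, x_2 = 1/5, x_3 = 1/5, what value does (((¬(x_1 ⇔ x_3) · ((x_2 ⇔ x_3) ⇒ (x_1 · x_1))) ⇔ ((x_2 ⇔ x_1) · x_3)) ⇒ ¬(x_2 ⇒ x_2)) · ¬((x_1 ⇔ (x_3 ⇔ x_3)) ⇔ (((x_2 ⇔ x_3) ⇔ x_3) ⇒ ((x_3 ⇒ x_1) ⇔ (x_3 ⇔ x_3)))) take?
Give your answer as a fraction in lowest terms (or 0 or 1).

1/5

x_1 ⇔ x_3 = 1/5 ⇔ 1/5 = 1
¬(x_1 ⇔ x_3) = ¬1 = 0
x_2 ⇔ x_3 = 1/5 ⇔ 1/5 = 1
x_1 · x_1 = 1/5 · 1/5 = 1/5
(x_2 ⇔ x_3) ⇒ (x_1 · x_1) = 1 ⇒ 1/5 = 1/5
¬(x_1 ⇔ x_3) · ((x_2 ⇔ x_3) ⇒ (x_1 · x_1)) = 0 · 1/5 = 0
x_2 ⇔ x_1 = 1/5 ⇔ 1/5 = 1
(x_2 ⇔ x_1) · x_3 = 1 · 1/5 = 1/5
(¬(x_1 ⇔ x_3) · ((x_2 ⇔ x_3) ⇒ (x_1 · x_1))) ⇔ ((x_2 ⇔ x_1) · x_3) = 0 ⇔ 1/5 = 4/5
x_2 ⇒ x_2 = 1/5 ⇒ 1/5 = 1
¬(x_2 ⇒ x_2) = ¬1 = 0
((¬(x_1 ⇔ x_3) · ((x_2 ⇔ x_3) ⇒ (x_1 · x_1))) ⇔ ((x_2 ⇔ x_1) · x_3)) ⇒ ¬(x_2 ⇒ x_2) = 4/5 ⇒ 0 = 1/5
x_3 ⇔ x_3 = 1/5 ⇔ 1/5 = 1
x_1 ⇔ (x_3 ⇔ x_3) = 1/5 ⇔ 1 = 1/5
x_2 ⇔ x_3 = 1/5 ⇔ 1/5 = 1
(x_2 ⇔ x_3) ⇔ x_3 = 1 ⇔ 1/5 = 1/5
x_3 ⇒ x_1 = 1/5 ⇒ 1/5 = 1
x_3 ⇔ x_3 = 1/5 ⇔ 1/5 = 1
(x_3 ⇒ x_1) ⇔ (x_3 ⇔ x_3) = 1 ⇔ 1 = 1
((x_2 ⇔ x_3) ⇔ x_3) ⇒ ((x_3 ⇒ x_1) ⇔ (x_3 ⇔ x_3)) = 1/5 ⇒ 1 = 1
(x_1 ⇔ (x_3 ⇔ x_3)) ⇔ (((x_2 ⇔ x_3) ⇔ x_3) ⇒ ((x_3 ⇒ x_1) ⇔ (x_3 ⇔ x_3))) = 1/5 ⇔ 1 = 1/5
¬((x_1 ⇔ (x_3 ⇔ x_3)) ⇔ (((x_2 ⇔ x_3) ⇔ x_3) ⇒ ((x_3 ⇒ x_1) ⇔ (x_3 ⇔ x_3)))) = ¬1/5 = 4/5
(((¬(x_1 ⇔ x_3) · ((x_2 ⇔ x_3) ⇒ (x_1 · x_1))) ⇔ ((x_2 ⇔ x_1) · x_3)) ⇒ ¬(x_2 ⇒ x_2)) · ¬((x_1 ⇔ (x_3 ⇔ x_3)) ⇔ (((x_2 ⇔ x_3) ⇔ x_3) ⇒ ((x_3 ⇒ x_1) ⇔ (x_3 ⇔ x_3)))) = 1/5 · 4/5 = 1/5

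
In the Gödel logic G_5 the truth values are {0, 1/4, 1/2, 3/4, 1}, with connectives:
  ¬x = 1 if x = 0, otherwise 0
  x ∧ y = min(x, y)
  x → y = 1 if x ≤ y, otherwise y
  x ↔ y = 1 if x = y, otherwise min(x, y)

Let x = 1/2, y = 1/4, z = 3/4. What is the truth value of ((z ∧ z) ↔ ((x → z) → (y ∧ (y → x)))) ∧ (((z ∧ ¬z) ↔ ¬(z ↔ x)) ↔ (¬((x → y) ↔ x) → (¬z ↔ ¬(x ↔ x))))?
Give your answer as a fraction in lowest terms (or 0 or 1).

1/4

z ∧ z = 3/4 ∧ 3/4 = 3/4
x → z = 1/2 → 3/4 = 1
y → x = 1/4 → 1/2 = 1
y ∧ (y → x) = 1/4 ∧ 1 = 1/4
(x → z) → (y ∧ (y → x)) = 1 → 1/4 = 1/4
(z ∧ z) ↔ ((x → z) → (y ∧ (y → x))) = 3/4 ↔ 1/4 = 1/4
¬z = ¬3/4 = 0
z ∧ ¬z = 3/4 ∧ 0 = 0
z ↔ x = 3/4 ↔ 1/2 = 1/2
¬(z ↔ x) = ¬1/2 = 0
(z ∧ ¬z) ↔ ¬(z ↔ x) = 0 ↔ 0 = 1
x → y = 1/2 → 1/4 = 1/4
(x → y) ↔ x = 1/4 ↔ 1/2 = 1/4
¬((x → y) ↔ x) = ¬1/4 = 0
¬z = ¬3/4 = 0
x ↔ x = 1/2 ↔ 1/2 = 1
¬(x ↔ x) = ¬1 = 0
¬z ↔ ¬(x ↔ x) = 0 ↔ 0 = 1
¬((x → y) ↔ x) → (¬z ↔ ¬(x ↔ x)) = 0 → 1 = 1
((z ∧ ¬z) ↔ ¬(z ↔ x)) ↔ (¬((x → y) ↔ x) → (¬z ↔ ¬(x ↔ x))) = 1 ↔ 1 = 1
((z ∧ z) ↔ ((x → z) → (y ∧ (y → x)))) ∧ (((z ∧ ¬z) ↔ ¬(z ↔ x)) ↔ (¬((x → y) ↔ x) → (¬z ↔ ¬(x ↔ x)))) = 1/4 ∧ 1 = 1/4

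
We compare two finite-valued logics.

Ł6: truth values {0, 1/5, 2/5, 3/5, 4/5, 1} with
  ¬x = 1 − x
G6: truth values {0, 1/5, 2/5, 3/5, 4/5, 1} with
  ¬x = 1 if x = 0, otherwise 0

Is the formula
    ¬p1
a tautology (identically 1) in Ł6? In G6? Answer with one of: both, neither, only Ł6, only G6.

neither

In Ł6: at p1 = 1/5 the value is 4/5 — not a tautology.
In G6: at p1 = 1/5 the value is 0 — not a tautology.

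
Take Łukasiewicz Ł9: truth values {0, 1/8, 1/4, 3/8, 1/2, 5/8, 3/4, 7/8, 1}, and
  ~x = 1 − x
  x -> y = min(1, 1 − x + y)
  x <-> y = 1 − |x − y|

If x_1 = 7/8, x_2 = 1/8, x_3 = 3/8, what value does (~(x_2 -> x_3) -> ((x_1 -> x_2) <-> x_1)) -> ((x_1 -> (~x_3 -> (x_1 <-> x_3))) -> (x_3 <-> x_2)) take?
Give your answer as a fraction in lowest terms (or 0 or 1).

3/4

x_2 -> x_3 = 1/8 -> 3/8 = 1
~(x_2 -> x_3) = ~1 = 0
x_1 -> x_2 = 7/8 -> 1/8 = 1/4
(x_1 -> x_2) <-> x_1 = 1/4 <-> 7/8 = 3/8
~(x_2 -> x_3) -> ((x_1 -> x_2) <-> x_1) = 0 -> 3/8 = 1
~x_3 = ~3/8 = 5/8
x_1 <-> x_3 = 7/8 <-> 3/8 = 1/2
~x_3 -> (x_1 <-> x_3) = 5/8 -> 1/2 = 7/8
x_1 -> (~x_3 -> (x_1 <-> x_3)) = 7/8 -> 7/8 = 1
x_3 <-> x_2 = 3/8 <-> 1/8 = 3/4
(x_1 -> (~x_3 -> (x_1 <-> x_3))) -> (x_3 <-> x_2) = 1 -> 3/4 = 3/4
(~(x_2 -> x_3) -> ((x_1 -> x_2) <-> x_1)) -> ((x_1 -> (~x_3 -> (x_1 <-> x_3))) -> (x_3 <-> x_2)) = 1 -> 3/4 = 3/4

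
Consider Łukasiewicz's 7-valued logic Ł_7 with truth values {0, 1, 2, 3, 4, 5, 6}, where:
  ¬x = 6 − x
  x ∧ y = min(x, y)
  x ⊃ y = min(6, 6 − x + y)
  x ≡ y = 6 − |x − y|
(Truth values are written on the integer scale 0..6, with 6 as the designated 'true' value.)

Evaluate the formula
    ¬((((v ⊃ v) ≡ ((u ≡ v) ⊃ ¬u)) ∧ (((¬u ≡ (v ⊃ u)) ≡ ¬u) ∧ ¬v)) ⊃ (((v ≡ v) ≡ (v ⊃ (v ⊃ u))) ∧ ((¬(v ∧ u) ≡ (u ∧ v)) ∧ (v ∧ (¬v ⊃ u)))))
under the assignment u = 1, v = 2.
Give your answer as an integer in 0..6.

v ⊃ v = 2 ⊃ 2 = 6
u ≡ v = 1 ≡ 2 = 5
¬u = ¬1 = 5
(u ≡ v) ⊃ ¬u = 5 ⊃ 5 = 6
(v ⊃ v) ≡ ((u ≡ v) ⊃ ¬u) = 6 ≡ 6 = 6
¬u = ¬1 = 5
v ⊃ u = 2 ⊃ 1 = 5
¬u ≡ (v ⊃ u) = 5 ≡ 5 = 6
¬u = ¬1 = 5
(¬u ≡ (v ⊃ u)) ≡ ¬u = 6 ≡ 5 = 5
¬v = ¬2 = 4
((¬u ≡ (v ⊃ u)) ≡ ¬u) ∧ ¬v = 5 ∧ 4 = 4
((v ⊃ v) ≡ ((u ≡ v) ⊃ ¬u)) ∧ (((¬u ≡ (v ⊃ u)) ≡ ¬u) ∧ ¬v) = 6 ∧ 4 = 4
v ≡ v = 2 ≡ 2 = 6
v ⊃ u = 2 ⊃ 1 = 5
v ⊃ (v ⊃ u) = 2 ⊃ 5 = 6
(v ≡ v) ≡ (v ⊃ (v ⊃ u)) = 6 ≡ 6 = 6
v ∧ u = 2 ∧ 1 = 1
¬(v ∧ u) = ¬1 = 5
u ∧ v = 1 ∧ 2 = 1
¬(v ∧ u) ≡ (u ∧ v) = 5 ≡ 1 = 2
¬v = ¬2 = 4
¬v ⊃ u = 4 ⊃ 1 = 3
v ∧ (¬v ⊃ u) = 2 ∧ 3 = 2
(¬(v ∧ u) ≡ (u ∧ v)) ∧ (v ∧ (¬v ⊃ u)) = 2 ∧ 2 = 2
((v ≡ v) ≡ (v ⊃ (v ⊃ u))) ∧ ((¬(v ∧ u) ≡ (u ∧ v)) ∧ (v ∧ (¬v ⊃ u))) = 6 ∧ 2 = 2
(((v ⊃ v) ≡ ((u ≡ v) ⊃ ¬u)) ∧ (((¬u ≡ (v ⊃ u)) ≡ ¬u) ∧ ¬v)) ⊃ (((v ≡ v) ≡ (v ⊃ (v ⊃ u))) ∧ ((¬(v ∧ u) ≡ (u ∧ v)) ∧ (v ∧ (¬v ⊃ u)))) = 4 ⊃ 2 = 4
¬((((v ⊃ v) ≡ ((u ≡ v) ⊃ ¬u)) ∧ (((¬u ≡ (v ⊃ u)) ≡ ¬u) ∧ ¬v)) ⊃ (((v ≡ v) ≡ (v ⊃ (v ⊃ u))) ∧ ((¬(v ∧ u) ≡ (u ∧ v)) ∧ (v ∧ (¬v ⊃ u))))) = ¬4 = 2

2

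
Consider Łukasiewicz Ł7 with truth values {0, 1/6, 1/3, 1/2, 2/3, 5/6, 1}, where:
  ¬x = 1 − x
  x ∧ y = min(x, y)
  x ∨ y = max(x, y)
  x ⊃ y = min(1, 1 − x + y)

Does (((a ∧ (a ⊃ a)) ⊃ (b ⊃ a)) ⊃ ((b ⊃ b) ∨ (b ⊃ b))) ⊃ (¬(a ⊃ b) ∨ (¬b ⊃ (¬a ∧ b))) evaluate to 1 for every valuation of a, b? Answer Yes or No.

No

Counterexample: take a = 0, b = 0.
a ⊃ a = 0 ⊃ 0 = 1
a ∧ (a ⊃ a) = 0 ∧ 1 = 0
b ⊃ a = 0 ⊃ 0 = 1
(a ∧ (a ⊃ a)) ⊃ (b ⊃ a) = 0 ⊃ 1 = 1
b ⊃ b = 0 ⊃ 0 = 1
b ⊃ b = 0 ⊃ 0 = 1
(b ⊃ b) ∨ (b ⊃ b) = 1 ∨ 1 = 1
((a ∧ (a ⊃ a)) ⊃ (b ⊃ a)) ⊃ ((b ⊃ b) ∨ (b ⊃ b)) = 1 ⊃ 1 = 1
a ⊃ b = 0 ⊃ 0 = 1
¬(a ⊃ b) = ¬1 = 0
¬b = ¬0 = 1
¬a = ¬0 = 1
¬a ∧ b = 1 ∧ 0 = 0
¬b ⊃ (¬a ∧ b) = 1 ⊃ 0 = 0
¬(a ⊃ b) ∨ (¬b ⊃ (¬a ∧ b)) = 0 ∨ 0 = 0
(((a ∧ (a ⊃ a)) ⊃ (b ⊃ a)) ⊃ ((b ⊃ b) ∨ (b ⊃ b))) ⊃ (¬(a ⊃ b) ∨ (¬b ⊃ (¬a ∧ b))) = 1 ⊃ 0 = 0
This gives 0 ≠ 1.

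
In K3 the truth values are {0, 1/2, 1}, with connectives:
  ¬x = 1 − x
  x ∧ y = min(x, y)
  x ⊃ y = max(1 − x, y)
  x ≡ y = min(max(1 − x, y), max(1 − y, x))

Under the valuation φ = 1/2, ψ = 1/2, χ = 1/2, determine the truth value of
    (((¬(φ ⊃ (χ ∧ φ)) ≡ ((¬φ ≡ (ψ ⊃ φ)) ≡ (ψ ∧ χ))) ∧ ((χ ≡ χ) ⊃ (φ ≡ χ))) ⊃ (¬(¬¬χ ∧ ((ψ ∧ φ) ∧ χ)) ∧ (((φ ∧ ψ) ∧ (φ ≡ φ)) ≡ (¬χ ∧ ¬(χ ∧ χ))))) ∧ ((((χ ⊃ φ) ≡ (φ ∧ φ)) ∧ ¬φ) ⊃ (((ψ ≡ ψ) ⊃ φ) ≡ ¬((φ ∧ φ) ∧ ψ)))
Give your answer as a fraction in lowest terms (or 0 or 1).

1/2

χ ∧ φ = 1/2 ∧ 1/2 = 1/2
φ ⊃ (χ ∧ φ) = 1/2 ⊃ 1/2 = 1/2
¬(φ ⊃ (χ ∧ φ)) = ¬1/2 = 1/2
¬φ = ¬1/2 = 1/2
ψ ⊃ φ = 1/2 ⊃ 1/2 = 1/2
¬φ ≡ (ψ ⊃ φ) = 1/2 ≡ 1/2 = 1/2
ψ ∧ χ = 1/2 ∧ 1/2 = 1/2
(¬φ ≡ (ψ ⊃ φ)) ≡ (ψ ∧ χ) = 1/2 ≡ 1/2 = 1/2
¬(φ ⊃ (χ ∧ φ)) ≡ ((¬φ ≡ (ψ ⊃ φ)) ≡ (ψ ∧ χ)) = 1/2 ≡ 1/2 = 1/2
χ ≡ χ = 1/2 ≡ 1/2 = 1/2
φ ≡ χ = 1/2 ≡ 1/2 = 1/2
(χ ≡ χ) ⊃ (φ ≡ χ) = 1/2 ⊃ 1/2 = 1/2
(¬(φ ⊃ (χ ∧ φ)) ≡ ((¬φ ≡ (ψ ⊃ φ)) ≡ (ψ ∧ χ))) ∧ ((χ ≡ χ) ⊃ (φ ≡ χ)) = 1/2 ∧ 1/2 = 1/2
¬χ = ¬1/2 = 1/2
¬¬χ = ¬1/2 = 1/2
ψ ∧ φ = 1/2 ∧ 1/2 = 1/2
(ψ ∧ φ) ∧ χ = 1/2 ∧ 1/2 = 1/2
¬¬χ ∧ ((ψ ∧ φ) ∧ χ) = 1/2 ∧ 1/2 = 1/2
¬(¬¬χ ∧ ((ψ ∧ φ) ∧ χ)) = ¬1/2 = 1/2
φ ∧ ψ = 1/2 ∧ 1/2 = 1/2
φ ≡ φ = 1/2 ≡ 1/2 = 1/2
(φ ∧ ψ) ∧ (φ ≡ φ) = 1/2 ∧ 1/2 = 1/2
¬χ = ¬1/2 = 1/2
χ ∧ χ = 1/2 ∧ 1/2 = 1/2
¬(χ ∧ χ) = ¬1/2 = 1/2
¬χ ∧ ¬(χ ∧ χ) = 1/2 ∧ 1/2 = 1/2
((φ ∧ ψ) ∧ (φ ≡ φ)) ≡ (¬χ ∧ ¬(χ ∧ χ)) = 1/2 ≡ 1/2 = 1/2
¬(¬¬χ ∧ ((ψ ∧ φ) ∧ χ)) ∧ (((φ ∧ ψ) ∧ (φ ≡ φ)) ≡ (¬χ ∧ ¬(χ ∧ χ))) = 1/2 ∧ 1/2 = 1/2
((¬(φ ⊃ (χ ∧ φ)) ≡ ((¬φ ≡ (ψ ⊃ φ)) ≡ (ψ ∧ χ))) ∧ ((χ ≡ χ) ⊃ (φ ≡ χ))) ⊃ (¬(¬¬χ ∧ ((ψ ∧ φ) ∧ χ)) ∧ (((φ ∧ ψ) ∧ (φ ≡ φ)) ≡ (¬χ ∧ ¬(χ ∧ χ)))) = 1/2 ⊃ 1/2 = 1/2
χ ⊃ φ = 1/2 ⊃ 1/2 = 1/2
φ ∧ φ = 1/2 ∧ 1/2 = 1/2
(χ ⊃ φ) ≡ (φ ∧ φ) = 1/2 ≡ 1/2 = 1/2
¬φ = ¬1/2 = 1/2
((χ ⊃ φ) ≡ (φ ∧ φ)) ∧ ¬φ = 1/2 ∧ 1/2 = 1/2
ψ ≡ ψ = 1/2 ≡ 1/2 = 1/2
(ψ ≡ ψ) ⊃ φ = 1/2 ⊃ 1/2 = 1/2
φ ∧ φ = 1/2 ∧ 1/2 = 1/2
(φ ∧ φ) ∧ ψ = 1/2 ∧ 1/2 = 1/2
¬((φ ∧ φ) ∧ ψ) = ¬1/2 = 1/2
((ψ ≡ ψ) ⊃ φ) ≡ ¬((φ ∧ φ) ∧ ψ) = 1/2 ≡ 1/2 = 1/2
(((χ ⊃ φ) ≡ (φ ∧ φ)) ∧ ¬φ) ⊃ (((ψ ≡ ψ) ⊃ φ) ≡ ¬((φ ∧ φ) ∧ ψ)) = 1/2 ⊃ 1/2 = 1/2
(((¬(φ ⊃ (χ ∧ φ)) ≡ ((¬φ ≡ (ψ ⊃ φ)) ≡ (ψ ∧ χ))) ∧ ((χ ≡ χ) ⊃ (φ ≡ χ))) ⊃ (¬(¬¬χ ∧ ((ψ ∧ φ) ∧ χ)) ∧ (((φ ∧ ψ) ∧ (φ ≡ φ)) ≡ (¬χ ∧ ¬(χ ∧ χ))))) ∧ ((((χ ⊃ φ) ≡ (φ ∧ φ)) ∧ ¬φ) ⊃ (((ψ ≡ ψ) ⊃ φ) ≡ ¬((φ ∧ φ) ∧ ψ))) = 1/2 ∧ 1/2 = 1/2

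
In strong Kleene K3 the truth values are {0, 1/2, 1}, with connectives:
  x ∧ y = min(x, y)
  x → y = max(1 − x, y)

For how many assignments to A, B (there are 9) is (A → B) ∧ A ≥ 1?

1

A = 0, B = 0 ↦ 0  <
A = 0, B = 1/2 ↦ 0  <
A = 0, B = 1 ↦ 0  <
A = 1/2, B = 0 ↦ 1/2  <
A = 1/2, B = 1/2 ↦ 1/2  <
A = 1/2, B = 1 ↦ 1/2  <
A = 1, B = 0 ↦ 0  <
A = 1, B = 1/2 ↦ 1/2  <
A = 1, B = 1 ↦ 1  ≥
So 1 of the 9 assignments meets the threshold.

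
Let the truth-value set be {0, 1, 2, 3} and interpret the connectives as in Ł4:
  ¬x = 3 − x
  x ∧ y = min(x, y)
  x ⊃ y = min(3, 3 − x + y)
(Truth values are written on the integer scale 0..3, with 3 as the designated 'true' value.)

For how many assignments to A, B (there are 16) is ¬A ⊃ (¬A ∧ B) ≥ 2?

A = 0, B = 0 ↦ 0  <
A = 0, B = 1 ↦ 1  <
A = 0, B = 2 ↦ 2  ≥
A = 0, B = 3 ↦ 3  ≥
A = 1, B = 0 ↦ 1  <
A = 1, B = 1 ↦ 2  ≥
A = 1, B = 2 ↦ 3  ≥
A = 1, B = 3 ↦ 3  ≥
A = 2, B = 0 ↦ 2  ≥
A = 2, B = 1 ↦ 3  ≥
A = 2, B = 2 ↦ 3  ≥
A = 2, B = 3 ↦ 3  ≥
A = 3, B = 0 ↦ 3  ≥
A = 3, B = 1 ↦ 3  ≥
A = 3, B = 2 ↦ 3  ≥
A = 3, B = 3 ↦ 3  ≥
So 13 of the 16 assignments meet the threshold.

13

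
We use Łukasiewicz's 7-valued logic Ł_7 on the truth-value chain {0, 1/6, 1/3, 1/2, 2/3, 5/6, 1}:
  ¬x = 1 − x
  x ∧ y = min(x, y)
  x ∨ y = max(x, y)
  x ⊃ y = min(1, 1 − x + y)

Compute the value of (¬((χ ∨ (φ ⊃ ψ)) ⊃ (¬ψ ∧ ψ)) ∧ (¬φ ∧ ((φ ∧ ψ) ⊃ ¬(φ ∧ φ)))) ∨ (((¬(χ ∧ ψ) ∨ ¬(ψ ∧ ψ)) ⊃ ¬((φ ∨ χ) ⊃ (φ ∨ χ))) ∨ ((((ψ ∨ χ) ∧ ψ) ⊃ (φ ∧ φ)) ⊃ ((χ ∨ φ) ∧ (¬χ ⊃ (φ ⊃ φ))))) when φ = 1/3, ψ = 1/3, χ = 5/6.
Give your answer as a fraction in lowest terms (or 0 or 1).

φ ⊃ ψ = 1/3 ⊃ 1/3 = 1
χ ∨ (φ ⊃ ψ) = 5/6 ∨ 1 = 1
¬ψ = ¬1/3 = 2/3
¬ψ ∧ ψ = 2/3 ∧ 1/3 = 1/3
(χ ∨ (φ ⊃ ψ)) ⊃ (¬ψ ∧ ψ) = 1 ⊃ 1/3 = 1/3
¬((χ ∨ (φ ⊃ ψ)) ⊃ (¬ψ ∧ ψ)) = ¬1/3 = 2/3
¬φ = ¬1/3 = 2/3
φ ∧ ψ = 1/3 ∧ 1/3 = 1/3
φ ∧ φ = 1/3 ∧ 1/3 = 1/3
¬(φ ∧ φ) = ¬1/3 = 2/3
(φ ∧ ψ) ⊃ ¬(φ ∧ φ) = 1/3 ⊃ 2/3 = 1
¬φ ∧ ((φ ∧ ψ) ⊃ ¬(φ ∧ φ)) = 2/3 ∧ 1 = 2/3
¬((χ ∨ (φ ⊃ ψ)) ⊃ (¬ψ ∧ ψ)) ∧ (¬φ ∧ ((φ ∧ ψ) ⊃ ¬(φ ∧ φ))) = 2/3 ∧ 2/3 = 2/3
χ ∧ ψ = 5/6 ∧ 1/3 = 1/3
¬(χ ∧ ψ) = ¬1/3 = 2/3
ψ ∧ ψ = 1/3 ∧ 1/3 = 1/3
¬(ψ ∧ ψ) = ¬1/3 = 2/3
¬(χ ∧ ψ) ∨ ¬(ψ ∧ ψ) = 2/3 ∨ 2/3 = 2/3
φ ∨ χ = 1/3 ∨ 5/6 = 5/6
φ ∨ χ = 1/3 ∨ 5/6 = 5/6
(φ ∨ χ) ⊃ (φ ∨ χ) = 5/6 ⊃ 5/6 = 1
¬((φ ∨ χ) ⊃ (φ ∨ χ)) = ¬1 = 0
(¬(χ ∧ ψ) ∨ ¬(ψ ∧ ψ)) ⊃ ¬((φ ∨ χ) ⊃ (φ ∨ χ)) = 2/3 ⊃ 0 = 1/3
ψ ∨ χ = 1/3 ∨ 5/6 = 5/6
(ψ ∨ χ) ∧ ψ = 5/6 ∧ 1/3 = 1/3
φ ∧ φ = 1/3 ∧ 1/3 = 1/3
((ψ ∨ χ) ∧ ψ) ⊃ (φ ∧ φ) = 1/3 ⊃ 1/3 = 1
χ ∨ φ = 5/6 ∨ 1/3 = 5/6
¬χ = ¬5/6 = 1/6
φ ⊃ φ = 1/3 ⊃ 1/3 = 1
¬χ ⊃ (φ ⊃ φ) = 1/6 ⊃ 1 = 1
(χ ∨ φ) ∧ (¬χ ⊃ (φ ⊃ φ)) = 5/6 ∧ 1 = 5/6
(((ψ ∨ χ) ∧ ψ) ⊃ (φ ∧ φ)) ⊃ ((χ ∨ φ) ∧ (¬χ ⊃ (φ ⊃ φ))) = 1 ⊃ 5/6 = 5/6
((¬(χ ∧ ψ) ∨ ¬(ψ ∧ ψ)) ⊃ ¬((φ ∨ χ) ⊃ (φ ∨ χ))) ∨ ((((ψ ∨ χ) ∧ ψ) ⊃ (φ ∧ φ)) ⊃ ((χ ∨ φ) ∧ (¬χ ⊃ (φ ⊃ φ)))) = 1/3 ∨ 5/6 = 5/6
(¬((χ ∨ (φ ⊃ ψ)) ⊃ (¬ψ ∧ ψ)) ∧ (¬φ ∧ ((φ ∧ ψ) ⊃ ¬(φ ∧ φ)))) ∨ (((¬(χ ∧ ψ) ∨ ¬(ψ ∧ ψ)) ⊃ ¬((φ ∨ χ) ⊃ (φ ∨ χ))) ∨ ((((ψ ∨ χ) ∧ ψ) ⊃ (φ ∧ φ)) ⊃ ((χ ∨ φ) ∧ (¬χ ⊃ (φ ⊃ φ))))) = 2/3 ∨ 5/6 = 5/6

5/6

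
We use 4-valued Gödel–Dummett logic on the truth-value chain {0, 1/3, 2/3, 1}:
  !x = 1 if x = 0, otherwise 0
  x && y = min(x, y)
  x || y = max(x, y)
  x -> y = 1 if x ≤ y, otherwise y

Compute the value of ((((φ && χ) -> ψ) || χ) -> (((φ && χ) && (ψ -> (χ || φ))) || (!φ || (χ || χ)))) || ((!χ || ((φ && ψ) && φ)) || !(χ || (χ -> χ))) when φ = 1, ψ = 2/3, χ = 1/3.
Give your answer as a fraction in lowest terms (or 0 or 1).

2/3

φ && χ = 1 && 1/3 = 1/3
(φ && χ) -> ψ = 1/3 -> 2/3 = 1
((φ && χ) -> ψ) || χ = 1 || 1/3 = 1
φ && χ = 1 && 1/3 = 1/3
χ || φ = 1/3 || 1 = 1
ψ -> (χ || φ) = 2/3 -> 1 = 1
(φ && χ) && (ψ -> (χ || φ)) = 1/3 && 1 = 1/3
!φ = !1 = 0
χ || χ = 1/3 || 1/3 = 1/3
!φ || (χ || χ) = 0 || 1/3 = 1/3
((φ && χ) && (ψ -> (χ || φ))) || (!φ || (χ || χ)) = 1/3 || 1/3 = 1/3
(((φ && χ) -> ψ) || χ) -> (((φ && χ) && (ψ -> (χ || φ))) || (!φ || (χ || χ))) = 1 -> 1/3 = 1/3
!χ = !1/3 = 0
φ && ψ = 1 && 2/3 = 2/3
(φ && ψ) && φ = 2/3 && 1 = 2/3
!χ || ((φ && ψ) && φ) = 0 || 2/3 = 2/3
χ -> χ = 1/3 -> 1/3 = 1
χ || (χ -> χ) = 1/3 || 1 = 1
!(χ || (χ -> χ)) = !1 = 0
(!χ || ((φ && ψ) && φ)) || !(χ || (χ -> χ)) = 2/3 || 0 = 2/3
((((φ && χ) -> ψ) || χ) -> (((φ && χ) && (ψ -> (χ || φ))) || (!φ || (χ || χ)))) || ((!χ || ((φ && ψ) && φ)) || !(χ || (χ -> χ))) = 1/3 || 2/3 = 2/3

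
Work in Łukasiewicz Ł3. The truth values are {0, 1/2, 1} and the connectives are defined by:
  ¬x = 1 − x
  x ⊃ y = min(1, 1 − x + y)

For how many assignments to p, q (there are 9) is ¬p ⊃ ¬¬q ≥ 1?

p = 0, q = 0 ↦ 0  <
p = 0, q = 1/2 ↦ 1/2  <
p = 0, q = 1 ↦ 1  ≥
p = 1/2, q = 0 ↦ 1/2  <
p = 1/2, q = 1/2 ↦ 1  ≥
p = 1/2, q = 1 ↦ 1  ≥
p = 1, q = 0 ↦ 1  ≥
p = 1, q = 1/2 ↦ 1  ≥
p = 1, q = 1 ↦ 1  ≥
So 6 of the 9 assignments meet the threshold.

6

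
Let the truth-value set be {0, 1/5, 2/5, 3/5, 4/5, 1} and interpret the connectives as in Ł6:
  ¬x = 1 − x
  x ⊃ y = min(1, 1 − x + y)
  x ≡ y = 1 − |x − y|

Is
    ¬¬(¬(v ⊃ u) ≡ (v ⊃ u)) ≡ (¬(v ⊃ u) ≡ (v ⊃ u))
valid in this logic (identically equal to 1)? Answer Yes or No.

Yes

At u = 0, v = 4/5, for instance:
v ⊃ u = 4/5 ⊃ 0 = 1/5
¬(v ⊃ u) = ¬1/5 = 4/5
v ⊃ u = 4/5 ⊃ 0 = 1/5
¬(v ⊃ u) ≡ (v ⊃ u) = 4/5 ≡ 1/5 = 2/5
¬(¬(v ⊃ u) ≡ (v ⊃ u)) = ¬2/5 = 3/5
¬¬(¬(v ⊃ u) ≡ (v ⊃ u)) = ¬3/5 = 2/5
¬¬(¬(v ⊃ u) ≡ (v ⊃ u)) ≡ (¬(v ⊃ u) ≡ (v ⊃ u)) = 2/5 ≡ 2/5 = 1
and checking the remaining 35 assignments likewise gives ≥ 1 in every case.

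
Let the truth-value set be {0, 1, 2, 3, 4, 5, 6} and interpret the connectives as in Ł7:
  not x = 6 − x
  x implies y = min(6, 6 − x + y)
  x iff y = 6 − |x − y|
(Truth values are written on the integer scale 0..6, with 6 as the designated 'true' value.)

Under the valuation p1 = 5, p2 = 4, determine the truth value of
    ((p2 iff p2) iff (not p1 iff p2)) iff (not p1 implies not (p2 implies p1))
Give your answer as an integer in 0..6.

p2 iff p2 = 4 iff 4 = 6
not p1 = not 5 = 1
not p1 iff p2 = 1 iff 4 = 3
(p2 iff p2) iff (not p1 iff p2) = 6 iff 3 = 3
not p1 = not 5 = 1
p2 implies p1 = 4 implies 5 = 6
not (p2 implies p1) = not 6 = 0
not p1 implies not (p2 implies p1) = 1 implies 0 = 5
((p2 iff p2) iff (not p1 iff p2)) iff (not p1 implies not (p2 implies p1)) = 3 iff 5 = 4

4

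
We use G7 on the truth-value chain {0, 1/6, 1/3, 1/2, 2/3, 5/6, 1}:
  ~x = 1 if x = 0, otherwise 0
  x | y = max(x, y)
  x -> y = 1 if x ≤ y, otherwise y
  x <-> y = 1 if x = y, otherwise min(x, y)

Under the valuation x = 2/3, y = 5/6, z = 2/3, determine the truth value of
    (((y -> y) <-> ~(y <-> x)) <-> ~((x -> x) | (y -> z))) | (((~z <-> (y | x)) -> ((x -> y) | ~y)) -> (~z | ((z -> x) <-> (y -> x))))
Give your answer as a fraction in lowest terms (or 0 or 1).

1

y -> y = 5/6 -> 5/6 = 1
y <-> x = 5/6 <-> 2/3 = 2/3
~(y <-> x) = ~2/3 = 0
(y -> y) <-> ~(y <-> x) = 1 <-> 0 = 0
x -> x = 2/3 -> 2/3 = 1
y -> z = 5/6 -> 2/3 = 2/3
(x -> x) | (y -> z) = 1 | 2/3 = 1
~((x -> x) | (y -> z)) = ~1 = 0
((y -> y) <-> ~(y <-> x)) <-> ~((x -> x) | (y -> z)) = 0 <-> 0 = 1
~z = ~2/3 = 0
y | x = 5/6 | 2/3 = 5/6
~z <-> (y | x) = 0 <-> 5/6 = 0
x -> y = 2/3 -> 5/6 = 1
~y = ~5/6 = 0
(x -> y) | ~y = 1 | 0 = 1
(~z <-> (y | x)) -> ((x -> y) | ~y) = 0 -> 1 = 1
~z = ~2/3 = 0
z -> x = 2/3 -> 2/3 = 1
y -> x = 5/6 -> 2/3 = 2/3
(z -> x) <-> (y -> x) = 1 <-> 2/3 = 2/3
~z | ((z -> x) <-> (y -> x)) = 0 | 2/3 = 2/3
((~z <-> (y | x)) -> ((x -> y) | ~y)) -> (~z | ((z -> x) <-> (y -> x))) = 1 -> 2/3 = 2/3
(((y -> y) <-> ~(y <-> x)) <-> ~((x -> x) | (y -> z))) | (((~z <-> (y | x)) -> ((x -> y) | ~y)) -> (~z | ((z -> x) <-> (y -> x)))) = 1 | 2/3 = 1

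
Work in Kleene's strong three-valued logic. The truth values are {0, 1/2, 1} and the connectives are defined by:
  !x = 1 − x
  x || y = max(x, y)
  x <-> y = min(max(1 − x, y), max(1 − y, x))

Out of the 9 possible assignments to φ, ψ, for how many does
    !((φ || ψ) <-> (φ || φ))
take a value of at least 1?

φ = 0, ψ = 0 ↦ 0  <
φ = 0, ψ = 1/2 ↦ 1/2  <
φ = 0, ψ = 1 ↦ 1  ≥
φ = 1/2, ψ = 0 ↦ 1/2  <
φ = 1/2, ψ = 1/2 ↦ 1/2  <
φ = 1/2, ψ = 1 ↦ 1/2  <
φ = 1, ψ = 0 ↦ 0  <
φ = 1, ψ = 1/2 ↦ 0  <
φ = 1, ψ = 1 ↦ 0  <
So 1 of the 9 assignments meets the threshold.

1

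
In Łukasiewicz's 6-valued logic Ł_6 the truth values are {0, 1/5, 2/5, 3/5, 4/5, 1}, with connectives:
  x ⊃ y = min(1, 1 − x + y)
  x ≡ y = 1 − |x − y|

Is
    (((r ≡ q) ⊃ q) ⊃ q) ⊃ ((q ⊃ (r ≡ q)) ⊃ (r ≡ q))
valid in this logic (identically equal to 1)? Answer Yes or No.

Yes

At q = 1/5, r = 0, for instance:
r ≡ q = 0 ≡ 1/5 = 4/5
(r ≡ q) ⊃ q = 4/5 ⊃ 1/5 = 2/5
((r ≡ q) ⊃ q) ⊃ q = 2/5 ⊃ 1/5 = 4/5
q ⊃ (r ≡ q) = 1/5 ⊃ 4/5 = 1
(q ⊃ (r ≡ q)) ⊃ (r ≡ q) = 1 ⊃ 4/5 = 4/5
(((r ≡ q) ⊃ q) ⊃ q) ⊃ ((q ⊃ (r ≡ q)) ⊃ (r ≡ q)) = 4/5 ⊃ 4/5 = 1
and checking the remaining 35 assignments likewise gives ≥ 1 in every case.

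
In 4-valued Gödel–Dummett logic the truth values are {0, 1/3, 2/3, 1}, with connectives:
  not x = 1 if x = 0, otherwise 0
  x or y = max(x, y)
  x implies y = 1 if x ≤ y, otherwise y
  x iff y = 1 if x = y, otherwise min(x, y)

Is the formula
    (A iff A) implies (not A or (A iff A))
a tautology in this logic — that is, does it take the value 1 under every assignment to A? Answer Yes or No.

Yes

A = 0 ↦ 1
A = 1/3 ↦ 1
A = 2/3 ↦ 1
A = 1 ↦ 1
Every assignment gives a value ≥ 1.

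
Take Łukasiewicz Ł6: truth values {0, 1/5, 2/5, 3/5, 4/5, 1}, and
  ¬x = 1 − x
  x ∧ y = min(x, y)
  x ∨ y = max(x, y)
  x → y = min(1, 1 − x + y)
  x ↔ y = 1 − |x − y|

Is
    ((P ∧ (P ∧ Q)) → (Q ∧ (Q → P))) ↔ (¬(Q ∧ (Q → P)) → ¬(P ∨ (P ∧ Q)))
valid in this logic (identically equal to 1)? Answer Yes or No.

No

Counterexample: take P = 1/5, Q = 0.
P ∧ Q = 1/5 ∧ 0 = 0
P ∧ (P ∧ Q) = 1/5 ∧ 0 = 0
Q → P = 0 → 1/5 = 1
Q ∧ (Q → P) = 0 ∧ 1 = 0
(P ∧ (P ∧ Q)) → (Q ∧ (Q → P)) = 0 → 0 = 1
Q → P = 0 → 1/5 = 1
Q ∧ (Q → P) = 0 ∧ 1 = 0
¬(Q ∧ (Q → P)) = ¬0 = 1
P ∧ Q = 1/5 ∧ 0 = 0
P ∨ (P ∧ Q) = 1/5 ∨ 0 = 1/5
¬(P ∨ (P ∧ Q)) = ¬1/5 = 4/5
¬(Q ∧ (Q → P)) → ¬(P ∨ (P ∧ Q)) = 1 → 4/5 = 4/5
((P ∧ (P ∧ Q)) → (Q ∧ (Q → P))) ↔ (¬(Q ∧ (Q → P)) → ¬(P ∨ (P ∧ Q))) = 1 ↔ 4/5 = 4/5
This gives 4/5 ≠ 1.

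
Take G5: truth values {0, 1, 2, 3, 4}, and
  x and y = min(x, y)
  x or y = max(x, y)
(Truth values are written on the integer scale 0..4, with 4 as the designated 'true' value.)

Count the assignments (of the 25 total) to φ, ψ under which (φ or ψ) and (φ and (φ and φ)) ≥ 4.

value 4: 5 assignments (counts)
value 3: 5 assignments
value 2: 5 assignments
value 1: 5 assignments
value 0: 5 assignments
So 5 of the 25 assignments meet the threshold.

5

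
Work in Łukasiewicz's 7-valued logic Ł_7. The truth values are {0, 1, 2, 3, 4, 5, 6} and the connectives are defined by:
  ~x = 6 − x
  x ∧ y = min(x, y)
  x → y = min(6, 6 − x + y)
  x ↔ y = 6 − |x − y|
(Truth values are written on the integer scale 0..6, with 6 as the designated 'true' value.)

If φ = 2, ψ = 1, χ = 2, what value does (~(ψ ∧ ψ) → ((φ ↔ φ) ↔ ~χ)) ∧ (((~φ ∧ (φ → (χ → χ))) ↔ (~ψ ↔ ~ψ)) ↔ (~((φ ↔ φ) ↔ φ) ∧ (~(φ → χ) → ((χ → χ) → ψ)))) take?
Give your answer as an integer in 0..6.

5

ψ ∧ ψ = 1 ∧ 1 = 1
~(ψ ∧ ψ) = ~1 = 5
φ ↔ φ = 2 ↔ 2 = 6
~χ = ~2 = 4
(φ ↔ φ) ↔ ~χ = 6 ↔ 4 = 4
~(ψ ∧ ψ) → ((φ ↔ φ) ↔ ~χ) = 5 → 4 = 5
~φ = ~2 = 4
χ → χ = 2 → 2 = 6
φ → (χ → χ) = 2 → 6 = 6
~φ ∧ (φ → (χ → χ)) = 4 ∧ 6 = 4
~ψ = ~1 = 5
~ψ = ~1 = 5
~ψ ↔ ~ψ = 5 ↔ 5 = 6
(~φ ∧ (φ → (χ → χ))) ↔ (~ψ ↔ ~ψ) = 4 ↔ 6 = 4
φ ↔ φ = 2 ↔ 2 = 6
(φ ↔ φ) ↔ φ = 6 ↔ 2 = 2
~((φ ↔ φ) ↔ φ) = ~2 = 4
φ → χ = 2 → 2 = 6
~(φ → χ) = ~6 = 0
χ → χ = 2 → 2 = 6
(χ → χ) → ψ = 6 → 1 = 1
~(φ → χ) → ((χ → χ) → ψ) = 0 → 1 = 6
~((φ ↔ φ) ↔ φ) ∧ (~(φ → χ) → ((χ → χ) → ψ)) = 4 ∧ 6 = 4
((~φ ∧ (φ → (χ → χ))) ↔ (~ψ ↔ ~ψ)) ↔ (~((φ ↔ φ) ↔ φ) ∧ (~(φ → χ) → ((χ → χ) → ψ))) = 4 ↔ 4 = 6
(~(ψ ∧ ψ) → ((φ ↔ φ) ↔ ~χ)) ∧ (((~φ ∧ (φ → (χ → χ))) ↔ (~ψ ↔ ~ψ)) ↔ (~((φ ↔ φ) ↔ φ) ∧ (~(φ → χ) → ((χ → χ) → ψ)))) = 5 ∧ 6 = 5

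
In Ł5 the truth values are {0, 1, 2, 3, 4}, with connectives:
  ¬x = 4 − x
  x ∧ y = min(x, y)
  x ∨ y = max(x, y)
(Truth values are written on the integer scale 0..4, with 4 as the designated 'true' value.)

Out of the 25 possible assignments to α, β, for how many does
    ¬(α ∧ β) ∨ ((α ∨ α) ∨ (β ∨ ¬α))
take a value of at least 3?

24

value 4: 16 assignments (counts)
value 3: 8 assignments (counts)
value 2: 1 assignment
So 24 of the 25 assignments meet the threshold.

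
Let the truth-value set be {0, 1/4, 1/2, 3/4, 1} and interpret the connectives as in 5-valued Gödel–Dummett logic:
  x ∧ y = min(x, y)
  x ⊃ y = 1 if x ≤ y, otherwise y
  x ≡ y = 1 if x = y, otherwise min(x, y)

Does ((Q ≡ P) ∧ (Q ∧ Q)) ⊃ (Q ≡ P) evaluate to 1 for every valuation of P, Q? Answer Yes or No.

Yes

At P = 1/4, Q = 3/4, for instance:
Q ≡ P = 3/4 ≡ 1/4 = 1/4
Q ∧ Q = 3/4 ∧ 3/4 = 3/4
(Q ≡ P) ∧ (Q ∧ Q) = 1/4 ∧ 3/4 = 1/4
((Q ≡ P) ∧ (Q ∧ Q)) ⊃ (Q ≡ P) = 1/4 ⊃ 1/4 = 1
and checking the remaining 24 assignments likewise gives ≥ 1 in every case.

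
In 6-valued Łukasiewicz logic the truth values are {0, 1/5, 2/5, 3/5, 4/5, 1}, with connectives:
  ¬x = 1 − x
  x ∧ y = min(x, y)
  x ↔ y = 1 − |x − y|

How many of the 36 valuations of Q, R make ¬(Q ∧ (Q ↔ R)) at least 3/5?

value 1: 7 assignments (counts)
value 4/5: 8 assignments (counts)
value 3/5: 9 assignments (counts)
value 2/5: 7 assignments
value 1/5: 4 assignments
value 0: 1 assignment
So 24 of the 36 assignments meet the threshold.

24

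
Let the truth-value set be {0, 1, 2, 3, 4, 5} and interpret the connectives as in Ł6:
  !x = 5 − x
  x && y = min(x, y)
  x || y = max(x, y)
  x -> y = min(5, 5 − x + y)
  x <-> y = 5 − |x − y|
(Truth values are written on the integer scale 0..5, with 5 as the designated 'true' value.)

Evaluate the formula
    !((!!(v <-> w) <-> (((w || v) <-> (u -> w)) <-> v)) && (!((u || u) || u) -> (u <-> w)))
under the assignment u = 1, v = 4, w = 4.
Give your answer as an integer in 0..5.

2

v <-> w = 4 <-> 4 = 5
!(v <-> w) = !5 = 0
!!(v <-> w) = !0 = 5
w || v = 4 || 4 = 4
u -> w = 1 -> 4 = 5
(w || v) <-> (u -> w) = 4 <-> 5 = 4
((w || v) <-> (u -> w)) <-> v = 4 <-> 4 = 5
!!(v <-> w) <-> (((w || v) <-> (u -> w)) <-> v) = 5 <-> 5 = 5
u || u = 1 || 1 = 1
(u || u) || u = 1 || 1 = 1
!((u || u) || u) = !1 = 4
u <-> w = 1 <-> 4 = 2
!((u || u) || u) -> (u <-> w) = 4 -> 2 = 3
(!!(v <-> w) <-> (((w || v) <-> (u -> w)) <-> v)) && (!((u || u) || u) -> (u <-> w)) = 5 && 3 = 3
!((!!(v <-> w) <-> (((w || v) <-> (u -> w)) <-> v)) && (!((u || u) || u) -> (u <-> w))) = !3 = 2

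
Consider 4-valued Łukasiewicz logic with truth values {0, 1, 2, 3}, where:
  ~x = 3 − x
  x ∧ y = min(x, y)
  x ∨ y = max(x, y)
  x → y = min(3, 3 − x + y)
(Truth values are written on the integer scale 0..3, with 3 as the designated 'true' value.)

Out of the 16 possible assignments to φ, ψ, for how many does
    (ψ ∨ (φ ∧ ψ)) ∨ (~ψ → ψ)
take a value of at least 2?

φ = 0, ψ = 0 ↦ 0  <
φ = 0, ψ = 1 ↦ 2  ≥
φ = 0, ψ = 2 ↦ 3  ≥
φ = 0, ψ = 3 ↦ 3  ≥
φ = 1, ψ = 0 ↦ 0  <
φ = 1, ψ = 1 ↦ 2  ≥
φ = 1, ψ = 2 ↦ 3  ≥
φ = 1, ψ = 3 ↦ 3  ≥
φ = 2, ψ = 0 ↦ 0  <
φ = 2, ψ = 1 ↦ 2  ≥
φ = 2, ψ = 2 ↦ 3  ≥
φ = 2, ψ = 3 ↦ 3  ≥
φ = 3, ψ = 0 ↦ 0  <
φ = 3, ψ = 1 ↦ 2  ≥
φ = 3, ψ = 2 ↦ 3  ≥
φ = 3, ψ = 3 ↦ 3  ≥
So 12 of the 16 assignments meet the threshold.

12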